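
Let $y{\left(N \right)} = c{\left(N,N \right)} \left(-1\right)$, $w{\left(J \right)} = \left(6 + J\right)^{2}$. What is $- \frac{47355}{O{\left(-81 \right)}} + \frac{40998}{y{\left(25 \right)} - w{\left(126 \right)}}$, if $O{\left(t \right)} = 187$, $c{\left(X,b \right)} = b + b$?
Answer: $- \frac{37961268}{148529} \approx -255.58$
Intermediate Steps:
$c{\left(X,b \right)} = 2 b$
$y{\left(N \right)} = - 2 N$ ($y{\left(N \right)} = 2 N \left(-1\right) = - 2 N$)
$- \frac{47355}{O{\left(-81 \right)}} + \frac{40998}{y{\left(25 \right)} - w{\left(126 \right)}} = - \frac{47355}{187} + \frac{40998}{\left(-2\right) 25 - \left(6 + 126\right)^{2}} = \left(-47355\right) \frac{1}{187} + \frac{40998}{-50 - 132^{2}} = - \frac{4305}{17} + \frac{40998}{-50 - 17424} = - \frac{4305}{17} + \frac{40998}{-17474} = - \frac{4305}{17} + 40998 \left(- \frac{1}{17474}\right) = - \frac{4305}{17} - \frac{20499}{8737} = - \frac{37961268}{148529}$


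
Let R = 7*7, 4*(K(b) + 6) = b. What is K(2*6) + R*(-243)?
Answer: -11910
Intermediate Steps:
K(b) = -6 + b/4
R = 49
K(2*6) + R*(-243) = (-6 + (2*6)/4) + 49*(-243) = (-6 + (1/4)*12) - 11907 = (-6 + 3) - 11907 = -3 - 11907 = -11910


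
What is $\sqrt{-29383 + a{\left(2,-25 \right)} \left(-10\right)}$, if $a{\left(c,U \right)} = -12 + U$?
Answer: $i \sqrt{29013} \approx 170.33 i$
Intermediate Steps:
$\sqrt{-29383 + a{\left(2,-25 \right)} \left(-10\right)} = \sqrt{-29383 + \left(-12 - 25\right) \left(-10\right)} = \sqrt{-29383 - -370} = \sqrt{-29383 + 370} = \sqrt{-29013} = i \sqrt{29013}$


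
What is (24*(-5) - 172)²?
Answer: 85264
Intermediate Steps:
(24*(-5) - 172)² = (-120 - 172)² = (-292)² = 85264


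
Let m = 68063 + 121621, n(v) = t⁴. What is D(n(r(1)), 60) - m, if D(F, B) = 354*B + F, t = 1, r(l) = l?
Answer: -168443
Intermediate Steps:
n(v) = 1 (n(v) = 1⁴ = 1)
D(F, B) = F + 354*B
m = 189684
D(n(r(1)), 60) - m = (1 + 354*60) - 1*189684 = (1 + 21240) - 189684 = 21241 - 189684 = -168443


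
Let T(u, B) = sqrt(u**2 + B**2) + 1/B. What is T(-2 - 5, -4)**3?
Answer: -3121/64 + 1043*sqrt(65)/16 ≈ 476.79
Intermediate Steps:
T(u, B) = 1/B + sqrt(B**2 + u**2) (T(u, B) = sqrt(B**2 + u**2) + 1/B = 1/B + sqrt(B**2 + u**2))
T(-2 - 5, -4)**3 = (1/(-4) + sqrt((-4)**2 + (-2 - 5)**2))**3 = (-1/4 + sqrt(16 + (-7)**2))**3 = (-1/4 + sqrt(16 + 49))**3 = (-1/4 + sqrt(65))**3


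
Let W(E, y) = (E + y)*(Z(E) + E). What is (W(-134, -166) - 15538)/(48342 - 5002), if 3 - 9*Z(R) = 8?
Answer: 37243/65010 ≈ 0.57288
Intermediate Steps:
Z(R) = -5/9 (Z(R) = ⅓ - ⅑*8 = ⅓ - 8/9 = -5/9)
W(E, y) = (-5/9 + E)*(E + y) (W(E, y) = (E + y)*(-5/9 + E) = (-5/9 + E)*(E + y))
(W(-134, -166) - 15538)/(48342 - 5002) = (((-134)² - 5/9*(-134) - 5/9*(-166) - 134*(-166)) - 15538)/(48342 - 5002) = ((17956 + 670/9 + 830/9 + 22244) - 15538)/43340 = (121100/3 - 15538)*(1/43340) = (74486/3)*(1/43340) = 37243/65010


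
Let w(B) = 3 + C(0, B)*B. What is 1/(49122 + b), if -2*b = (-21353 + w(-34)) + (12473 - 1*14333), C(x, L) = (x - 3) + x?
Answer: 1/60676 ≈ 1.6481e-5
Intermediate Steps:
C(x, L) = -3 + 2*x (C(x, L) = (-3 + x) + x = -3 + 2*x)
w(B) = 3 - 3*B (w(B) = 3 + (-3 + 2*0)*B = 3 + (-3 + 0)*B = 3 - 3*B)
b = 11554 (b = -((-21353 + (3 - 3*(-34))) + (12473 - 1*14333))/2 = -((-21353 + (3 + 102)) + (12473 - 14333))/2 = -((-21353 + 105) - 1860)/2 = -(-21248 - 1860)/2 = -½*(-23108) = 11554)
1/(49122 + b) = 1/(49122 + 11554) = 1/60676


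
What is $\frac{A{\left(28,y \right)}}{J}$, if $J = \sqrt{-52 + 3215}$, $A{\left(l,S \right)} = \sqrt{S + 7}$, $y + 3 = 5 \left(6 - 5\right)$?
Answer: $\frac{3 \sqrt{3163}}{3163} \approx 0.053342$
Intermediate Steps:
$y = 2$ ($y = -3 + 5 \left(6 - 5\right) = -3 + 5 \cdot 1 = -3 + 5 = 2$)
$A{\left(l,S \right)} = \sqrt{7 + S}$
$J = \sqrt{3163} \approx 56.241$
$\frac{A{\left(28,y \right)}}{J} = \frac{\sqrt{7 + 2}}{\sqrt{3163}} = \sqrt{9} \frac{\sqrt{3163}}{3163} = 3 \frac{\sqrt{3163}}{3163} = \frac{3 \sqrt{3163}}{3163}$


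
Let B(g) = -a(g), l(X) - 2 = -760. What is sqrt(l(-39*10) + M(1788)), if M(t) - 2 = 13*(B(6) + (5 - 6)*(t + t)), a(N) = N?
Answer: 3*I*sqrt(5258) ≈ 217.54*I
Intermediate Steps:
l(X) = -758 (l(X) = 2 - 760 = -758)
B(g) = -g
M(t) = -76 - 26*t (M(t) = 2 + 13*(-1*6 + (5 - 6)*(t + t)) = 2 + 13*(-6 - 2*t) = 2 + (-78 - 26*t) = -76 - 26*t)
sqrt(l(-39*10) + M(1788)) = sqrt(-758 + (-76 - 26*1788)) = sqrt(-758 + (-76 - 46488)) = sqrt(-758 - 46564) = sqrt(-47322) = 3*I*sqrt(5258)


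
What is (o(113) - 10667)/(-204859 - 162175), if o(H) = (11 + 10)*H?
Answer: 4147/183517 ≈ 0.022597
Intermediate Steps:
o(H) = 21*H
(o(113) - 10667)/(-204859 - 162175) = (21*113 - 10667)/(-204859 - 162175) = (2373 - 10667)/(-367034) = -8294*(-1/367034) = 4147/183517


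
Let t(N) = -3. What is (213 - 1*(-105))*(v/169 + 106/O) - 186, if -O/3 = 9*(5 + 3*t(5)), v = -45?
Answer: 63025/1521 ≈ 41.437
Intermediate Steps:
O = 108 (O = -27*(5 + 3*(-3)) = -27*(5 - 9) = -27*(-4) = -3*(-36) = 108)
(213 - 1*(-105))*(v/169 + 106/O) - 186 = (213 - 1*(-105))*(-45/169 + 106/108) - 186 = (213 + 105)*(-45*1/169 + 106*(1/108)) - 186 = 318*(-45/169 + 53/54) - 186 = 318*(6527/9126) - 186 = 345931/1521 - 186 = 63025/1521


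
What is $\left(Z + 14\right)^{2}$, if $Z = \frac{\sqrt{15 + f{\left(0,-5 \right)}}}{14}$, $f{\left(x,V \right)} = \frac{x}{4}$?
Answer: $\frac{\left(196 + \sqrt{15}\right)^{2}}{196} \approx 203.82$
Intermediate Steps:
$f{\left(x,V \right)} = \frac{x}{4}$ ($f{\left(x,V \right)} = x \frac{1}{4} = \frac{x}{4}$)
$Z = \frac{\sqrt{15}}{14}$ ($Z = \frac{\sqrt{15 + \frac{1}{4} \cdot 0}}{14} = \sqrt{15 + 0} \cdot \frac{1}{14} = \sqrt{15} \cdot \frac{1}{14} = \frac{\sqrt{15}}{14} \approx 0.27664$)
$\left(Z + 14\right)^{2} = \left(\frac{\sqrt{15}}{14} + 14\right)^{2} = \left(14 + \frac{\sqrt{15}}{14}\right)^{2}$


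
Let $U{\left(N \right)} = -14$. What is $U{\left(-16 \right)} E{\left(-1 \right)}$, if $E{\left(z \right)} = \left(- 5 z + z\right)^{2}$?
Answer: $-224$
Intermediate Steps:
$E{\left(z \right)} = 16 z^{2}$ ($E{\left(z \right)} = \left(- 4 z\right)^{2} = 16 z^{2}$)
$U{\left(-16 \right)} E{\left(-1 \right)} = - 14 \cdot 16 \left(-1\right)^{2} = - 14 \cdot 16 \cdot 1 = \left(-14\right) 16 = -224$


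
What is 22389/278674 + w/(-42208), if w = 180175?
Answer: -24632546519/5881136096 ≈ -4.1884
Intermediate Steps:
22389/278674 + w/(-42208) = 22389/278674 + 180175/(-42208) = 22389*(1/278674) + 180175*(-1/42208) = 22389/278674 - 180175/42208 = -24632546519/5881136096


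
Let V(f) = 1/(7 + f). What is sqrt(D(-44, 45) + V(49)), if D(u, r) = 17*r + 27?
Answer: sqrt(620942)/28 ≈ 28.143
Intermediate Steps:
D(u, r) = 27 + 17*r
sqrt(D(-44, 45) + V(49)) = sqrt((27 + 17*45) + 1/(7 + 49)) = sqrt((27 + 765) + 1/56) = sqrt(792 + 1/56) = sqrt(44353/56) = sqrt(620942)/28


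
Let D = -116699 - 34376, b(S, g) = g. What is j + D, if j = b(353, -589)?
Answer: -151664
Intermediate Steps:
j = -589
D = -151075
j + D = -589 - 151075 = -151664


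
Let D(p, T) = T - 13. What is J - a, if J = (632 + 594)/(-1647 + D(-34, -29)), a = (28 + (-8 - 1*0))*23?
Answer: -778166/1689 ≈ -460.73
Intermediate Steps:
D(p, T) = -13 + T
a = 460 (a = (28 + (-8 + 0))*23 = (28 - 8)*23 = 20*23 = 460)
J = -1226/1689 (J = (632 + 594)/(-1647 + (-13 - 29)) = 1226/(-1647 - 42) = 1226/(-1689) = 1226*(-1/1689) = -1226/1689 ≈ -0.72587)
J - a = -1226/1689 - 1*460 = -1226/1689 - 460 = -778166/1689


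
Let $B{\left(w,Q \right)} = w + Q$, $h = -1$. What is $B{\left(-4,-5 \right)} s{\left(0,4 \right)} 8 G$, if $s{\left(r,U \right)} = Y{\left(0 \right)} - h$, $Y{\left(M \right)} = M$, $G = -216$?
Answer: $15552$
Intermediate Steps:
$B{\left(w,Q \right)} = Q + w$
$s{\left(r,U \right)} = 1$ ($s{\left(r,U \right)} = 0 - -1 = 0 + 1 = 1$)
$B{\left(-4,-5 \right)} s{\left(0,4 \right)} 8 G = \left(-5 - 4\right) 1 \cdot 8 \left(-216\right) = \left(-9\right) 1 \cdot 8 \left(-216\right) = \left(-9\right) 8 \left(-216\right) = \left(-72\right) \left(-216\right) = 15552$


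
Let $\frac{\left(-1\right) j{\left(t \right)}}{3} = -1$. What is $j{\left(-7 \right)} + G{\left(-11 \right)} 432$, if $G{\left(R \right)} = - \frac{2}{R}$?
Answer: $\frac{897}{11} \approx 81.545$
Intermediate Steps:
$j{\left(t \right)} = 3$ ($j{\left(t \right)} = \left(-3\right) \left(-1\right) = 3$)
$j{\left(-7 \right)} + G{\left(-11 \right)} 432 = 3 + - \frac{2}{-11} \cdot 432 = 3 + \left(-2\right) \left(- \frac{1}{11}\right) 432 = 3 + \frac{2}{11} \cdot 432 = 3 + \frac{864}{11} = \frac{897}{11}$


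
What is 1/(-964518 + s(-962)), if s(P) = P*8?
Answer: -1/972214 ≈ -1.0286e-6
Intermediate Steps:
s(P) = 8*P
1/(-964518 + s(-962)) = 1/(-964518 + 8*(-962)) = 1/(-964518 - 7696) = 1/(-972214) = -1/972214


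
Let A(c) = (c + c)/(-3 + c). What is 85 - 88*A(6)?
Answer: -267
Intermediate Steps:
A(c) = 2*c/(-3 + c) (A(c) = (2*c)/(-3 + c) = 2*c/(-3 + c))
85 - 88*A(6) = 85 - 176*6/(-3 + 6) = 85 - 176*6/3 = 85 - 88*4 = 85 - 352 = -267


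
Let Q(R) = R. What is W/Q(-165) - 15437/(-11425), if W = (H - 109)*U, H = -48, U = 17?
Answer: 6608086/377025 ≈ 17.527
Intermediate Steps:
W = -2669 (W = (-48 - 109)*17 = -157*17 = -2669)
W/Q(-165) - 15437/(-11425) = -2669/(-165) - 15437/(-11425) = -2669*(-1/165) - 15437*(-1/11425) = 2669/165 + 15437/11425 = 6608086/377025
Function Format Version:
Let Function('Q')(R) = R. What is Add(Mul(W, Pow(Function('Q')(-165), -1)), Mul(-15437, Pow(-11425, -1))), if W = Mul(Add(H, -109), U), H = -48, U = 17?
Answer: Rational(6608086, 377025) ≈ 17.527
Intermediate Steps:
W = -2669 (W = Mul(Add(-48, -109), 17) = Mul(-157, 17) = -2669)
Add(Mul(W, Pow(Function('Q')(-165), -1)), Mul(-15437, Pow(-11425, -1))) = Add(Mul(-2669, Pow(-165, -1)), Mul(-15437, Pow(-11425, -1))) = Add(Mul(-2669, Rational(-1, 165)), Mul(-15437, Rational(-1, 11425))) = Add(Rational(2669, 165), Rational(15437, 11425)) = Rational(6608086, 377025)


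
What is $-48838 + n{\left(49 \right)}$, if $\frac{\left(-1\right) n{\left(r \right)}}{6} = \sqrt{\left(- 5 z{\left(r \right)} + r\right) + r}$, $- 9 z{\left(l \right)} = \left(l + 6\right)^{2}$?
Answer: $-48838 - 2 \sqrt{16007} \approx -49091.0$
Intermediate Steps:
$z{\left(l \right)} = - \frac{\left(6 + l\right)^{2}}{9}$ ($z{\left(l \right)} = - \frac{\left(l + 6\right)^{2}}{9} = - \frac{\left(6 + l\right)^{2}}{9}$)
$n{\left(r \right)} = - 6 \sqrt{2 r + \frac{5 \left(6 + r\right)^{2}}{9}}$ ($n{\left(r \right)} = - 6 \sqrt{\left(- 5 \left(- \frac{\left(6 + r\right)^{2}}{9}\right) + r\right) + r} = - 6 \sqrt{\left(\frac{5 \left(6 + r\right)^{2}}{9} + r\right) + r} = - 6 \sqrt{\left(r + \frac{5 \left(6 + r\right)^{2}}{9}\right) + r} = - 6 \sqrt{2 r + \frac{5 \left(6 + r\right)^{2}}{9}}$)
$-48838 + n{\left(49 \right)} = -48838 - 2 \sqrt{5 \left(6 + 49\right)^{2} + 18 \cdot 49} = -48838 - 2 \sqrt{5 \cdot 55^{2} + 882} = -48838 - 2 \sqrt{5 \cdot 3025 + 882} = -48838 - 2 \sqrt{15125 + 882} = -48838 - 2 \sqrt{16007}$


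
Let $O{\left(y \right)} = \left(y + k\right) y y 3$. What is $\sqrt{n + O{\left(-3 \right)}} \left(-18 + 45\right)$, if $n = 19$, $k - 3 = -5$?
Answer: $54 i \sqrt{29} \approx 290.8 i$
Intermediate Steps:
$k = -2$ ($k = 3 - 5 = -2$)
$O{\left(y \right)} = 3 y^{2} \left(-2 + y\right)$ ($O{\left(y \right)} = \left(y - 2\right) y y 3 = \left(-2 + y\right) y y 3 = y \left(-2 + y\right) y 3 = y^{2} \left(-2 + y\right) 3 = 3 y^{2} \left(-2 + y\right)$)
$\sqrt{n + O{\left(-3 \right)}} \left(-18 + 45\right) = \sqrt{19 + 3 \left(-3\right)^{2} \left(-2 - 3\right)} \left(-18 + 45\right) = \sqrt{19 + 3 \cdot 9 \left(-5\right)} 27 = \sqrt{19 - 135} \cdot 27 = \sqrt{-116} \cdot 27 = 2 i \sqrt{29} \cdot 27 = 54 i \sqrt{29}$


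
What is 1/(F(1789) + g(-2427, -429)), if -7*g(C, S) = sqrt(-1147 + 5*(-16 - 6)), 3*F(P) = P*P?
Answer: 470476587/501923398911922 + 63*I*sqrt(1257)/501923398911922 ≈ 9.3735e-7 + 4.4501e-12*I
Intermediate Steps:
F(P) = P**2/3 (F(P) = (P*P)/3 = P**2/3)
g(C, S) = -I*sqrt(1257)/7 (g(C, S) = -sqrt(-1147 + 5*(-16 - 6))/7 = -sqrt(-1147 + 5*(-22))/7 = -sqrt(-1147 - 110)/7 = -I*sqrt(1257)/7)
1/(F(1789) + g(-2427, -429)) = 1/((1/3)*1789**2 - I*sqrt(1257)/7) = 1/((1/3)*3200521 - I*sqrt(1257)/7) = 1/(3200521/3 - I*sqrt(1257)/7)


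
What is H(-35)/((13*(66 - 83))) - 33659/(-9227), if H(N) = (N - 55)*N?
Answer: -21626411/2039167 ≈ -10.606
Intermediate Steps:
H(N) = N*(-55 + N) (H(N) = (-55 + N)*N = N*(-55 + N))
H(-35)/((13*(66 - 83))) - 33659/(-9227) = (-35*(-55 - 35))/((13*(66 - 83))) - 33659/(-9227) = (-35*(-90))/((13*(-17))) - 33659*(-1/9227) = 3150/(-221) + 33659/9227 = 3150*(-1/221) + 33659/9227 = -3150/221 + 33659/9227 = -21626411/2039167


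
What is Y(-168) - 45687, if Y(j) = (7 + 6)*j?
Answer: -47871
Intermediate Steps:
Y(j) = 13*j
Y(-168) - 45687 = 13*(-168) - 45687 = -2184 - 45687 = -47871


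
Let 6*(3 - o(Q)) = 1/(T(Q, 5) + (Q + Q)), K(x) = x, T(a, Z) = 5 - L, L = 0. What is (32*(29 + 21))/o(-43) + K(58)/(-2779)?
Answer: 2160865778/4054561 ≈ 532.95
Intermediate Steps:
T(a, Z) = 5 (T(a, Z) = 5 - 1*0 = 5 + 0 = 5)
o(Q) = 3 - 1/(6*(5 + 2*Q)) (o(Q) = 3 - 1/(6*(5 + (Q + Q))) = 3 - 1/(6*(5 + 2*Q)))
(32*(29 + 21))/o(-43) + K(58)/(-2779) = (32*(29 + 21))/(((89 + 36*(-43))/(6*(5 + 2*(-43))))) + 58/(-2779) = (32*50)/(((89 - 1548)/(6*(5 - 86)))) + 58*(-1/2779) = 1600/(((1/6)*(-1459)/(-81))) - 58/2779 = 1600/(((1/6)*(-1/81)*(-1459))) - 58/2779 = 1600/(1459/486) - 58/2779 = 1600*(486/1459) - 58/2779 = 777600/1459 - 58/2779 = 2160865778/4054561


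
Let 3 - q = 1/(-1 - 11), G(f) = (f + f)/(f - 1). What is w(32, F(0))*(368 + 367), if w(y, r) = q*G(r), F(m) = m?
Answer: 0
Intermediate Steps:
G(f) = 2*f/(-1 + f) (G(f) = (2*f)/(-1 + f) = 2*f/(-1 + f))
q = 37/12 (q = 3 - 1/(-1 - 11) = 3 - 1/(-12) = 3 - 1*(-1/12) = 3 + 1/12 = 37/12 ≈ 3.0833)
w(y, r) = 37*r/(6*(-1 + r)) (w(y, r) = 37*(2*r/(-1 + r))/12 = 37*r/(6*(-1 + r)))
w(32, F(0))*(368 + 367) = ((37/6)*0/(-1 + 0))*(368 + 367) = ((37/6)*0/(-1))*735 = ((37/6)*0*(-1))*735 = 0*735 = 0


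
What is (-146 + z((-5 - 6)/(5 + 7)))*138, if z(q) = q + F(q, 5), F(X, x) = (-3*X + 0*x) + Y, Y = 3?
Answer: -19481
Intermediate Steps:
F(X, x) = 3 - 3*X (F(X, x) = (-3*X + 0*x) + 3 = (-3*X + 0) + 3 = -3*X + 3 = 3 - 3*X)
z(q) = 3 - 2*q (z(q) = q + (3 - 3*q) = 3 - 2*q)
(-146 + z((-5 - 6)/(5 + 7)))*138 = (-146 + (3 - 2*(-5 - 6)/(5 + 7)))*138 = (-146 + (3 - (-22)/12))*138 = (-146 + (3 - 2*(-11/12)))*138 = (-146 + (3 + 11/6))*138 = (-146 + 29/6)*138 = -847/6*138 = -19481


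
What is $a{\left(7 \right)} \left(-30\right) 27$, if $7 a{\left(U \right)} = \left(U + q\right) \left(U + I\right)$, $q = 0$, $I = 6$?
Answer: $-10530$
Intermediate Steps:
$a{\left(U \right)} = \frac{U \left(6 + U\right)}{7}$ ($a{\left(U \right)} = \frac{\left(U + 0\right) \left(U + 6\right)}{7} = \frac{U \left(6 + U\right)}{7}$)
$a{\left(7 \right)} \left(-30\right) 27 = \frac{1}{7} \cdot 7 \left(6 + 7\right) \left(-30\right) 27 = \frac{1}{7} \cdot 7 \cdot 13 \left(-30\right) 27 = 13 \left(-30\right) 27 = \left(-390\right) 27 = -10530$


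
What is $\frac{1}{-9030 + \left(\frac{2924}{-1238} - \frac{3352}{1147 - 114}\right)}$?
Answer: $- \frac{639427}{5777610944} \approx -0.00011067$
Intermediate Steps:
$\frac{1}{-9030 + \left(\frac{2924}{-1238} - \frac{3352}{1147 - 114}\right)} = \frac{1}{-9030 + \left(2924 \left(- \frac{1}{1238}\right) - \frac{3352}{1033}\right)} = \frac{1}{-9030 - \frac{3585134}{639427}} = \frac{1}{- \frac{5777610944}{639427}} = - \frac{639427}{5777610944}$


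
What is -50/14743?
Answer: -50/14743 ≈ -0.0033914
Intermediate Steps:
-50/14743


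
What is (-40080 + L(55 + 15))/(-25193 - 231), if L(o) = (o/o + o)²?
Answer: 35039/25424 ≈ 1.3782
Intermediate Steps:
L(o) = (1 + o)²
(-40080 + L(55 + 15))/(-25193 - 231) = (-40080 + (1 + (55 + 15))²)/(-25193 - 231) = (-40080 + (1 + 70)²)/(-25424) = (-40080 + 71²)*(-1/25424) = (-40080 + 5041)*(-1/25424) = -35039*(-1/25424) = 35039/25424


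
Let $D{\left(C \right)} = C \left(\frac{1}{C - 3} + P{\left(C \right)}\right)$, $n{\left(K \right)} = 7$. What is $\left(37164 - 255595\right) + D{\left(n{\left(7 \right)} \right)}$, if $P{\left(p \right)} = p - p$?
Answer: $- \frac{873717}{4} \approx -2.1843 \cdot 10^{5}$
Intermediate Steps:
$P{\left(p \right)} = 0$
$D{\left(C \right)} = \frac{C}{-3 + C}$ ($D{\left(C \right)} = C \left(\frac{1}{C - 3} + 0\right) = C \left(\frac{1}{-3 + C} + 0\right) = \frac{C}{-3 + C}$)
$\left(37164 - 255595\right) + D{\left(n{\left(7 \right)} \right)} = \left(37164 - 255595\right) + \frac{7}{-3 + 7} = -218431 + \frac{7}{4} = - \frac{873717}{4}$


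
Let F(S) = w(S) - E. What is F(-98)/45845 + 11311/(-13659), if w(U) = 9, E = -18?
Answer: -518184002/626196855 ≈ -0.82751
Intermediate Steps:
F(S) = 27 (F(S) = 9 - 1*(-18) = 9 + 18 = 27)
F(-98)/45845 + 11311/(-13659) = 27/45845 + 11311/(-13659) = 27*(1/45845) + 11311*(-1/13659) = 27/45845 - 11311/13659 = -518184002/626196855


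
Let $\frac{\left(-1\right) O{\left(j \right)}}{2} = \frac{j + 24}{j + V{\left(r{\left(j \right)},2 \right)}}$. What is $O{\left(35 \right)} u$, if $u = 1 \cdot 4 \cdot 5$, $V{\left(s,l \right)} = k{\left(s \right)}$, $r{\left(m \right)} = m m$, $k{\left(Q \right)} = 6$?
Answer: $- \frac{2360}{41} \approx -57.561$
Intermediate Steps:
$r{\left(m \right)} = m^{2}$
$V{\left(s,l \right)} = 6$
$O{\left(j \right)} = - \frac{2 \left(24 + j\right)}{6 + j}$ ($O{\left(j \right)} = - 2 \frac{j + 24}{j + 6} = - 2 \frac{24 + j}{6 + j} = - \frac{2 \left(24 + j\right)}{6 + j}$)
$u = 20$ ($u = 4 \cdot 5 = 20$)
$O{\left(35 \right)} u = \frac{2 \left(-24 - 35\right)}{6 + 35} \cdot 20 = \frac{2 \left(-24 - 35\right)}{41} \cdot 20 = 2 \cdot \frac{1}{41} \left(-59\right) 20 = \left(- \frac{118}{41}\right) 20 = - \frac{2360}{41}$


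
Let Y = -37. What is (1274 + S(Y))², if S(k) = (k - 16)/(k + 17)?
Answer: 651934089/400 ≈ 1.6298e+6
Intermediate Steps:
S(k) = (-16 + k)/(17 + k)
(1274 + S(Y))² = (1274 + (-16 - 37)/(17 - 37))² = (1274 - 53/(-20))² = (1274 - 1/20*(-53))² = (1274 + 53/20)² = (25533/20)² = 651934089/400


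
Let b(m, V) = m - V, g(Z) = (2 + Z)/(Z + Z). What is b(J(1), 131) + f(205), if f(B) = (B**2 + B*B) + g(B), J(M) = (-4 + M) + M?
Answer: 34406177/410 ≈ 83918.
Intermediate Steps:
g(Z) = (2 + Z)/(2*Z) (g(Z) = (2 + Z)/((2*Z)) = (2 + Z)*(1/(2*Z)) = (2 + Z)/(2*Z))
J(M) = -4 + 2*M
f(B) = 2*B**2 + (2 + B)/(2*B) (f(B) = (B**2 + B*B) + (2 + B)/(2*B) = (B**2 + B**2) + (2 + B)/(2*B) = 2*B**2 + (2 + B)/(2*B))
b(J(1), 131) + f(205) = ((-4 + 2*1) - 1*131) + (1/2)*(2 + 205 + 4*205**3)/205 = ((-4 + 2) - 131) + (1/2)*(1/205)*(2 + 205 + 4*8615125) = (-2 - 131) + (1/2)*(1/205)*(2 + 205 + 34460500) = -133 + (1/2)*(1/205)*34460707 = -133 + 34460707/410 = 34406177/410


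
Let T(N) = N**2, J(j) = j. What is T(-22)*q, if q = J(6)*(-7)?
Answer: -20328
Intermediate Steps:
q = -42 (q = 6*(-7) = -42)
T(-22)*q = (-22)**2*(-42) = 484*(-42) = -20328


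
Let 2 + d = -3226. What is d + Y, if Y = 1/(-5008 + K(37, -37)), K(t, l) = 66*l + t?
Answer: -23929165/7413 ≈ -3228.0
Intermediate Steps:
d = -3228 (d = -2 - 3226 = -3228)
K(t, l) = t + 66*l
Y = -1/7413 (Y = 1/(-5008 + (37 + 66*(-37))) = 1/(-5008 + (37 - 2442)) = 1/(-5008 - 2405) = 1/(-7413) = -1/7413 ≈ -0.00013490)
d + Y = -3228 - 1/7413 = -23929165/7413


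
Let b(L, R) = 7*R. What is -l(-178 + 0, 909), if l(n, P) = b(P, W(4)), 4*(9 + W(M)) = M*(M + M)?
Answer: 7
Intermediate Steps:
W(M) = -9 + M**2/2 (W(M) = -9 + (M*(M + M))/4 = -9 + (M*(2*M))/4 = -9 + (2*M**2)/4 = -9 + M**2/2)
l(n, P) = -7 (l(n, P) = 7*(-9 + (1/2)*4**2) = 7*(-9 + (1/2)*16) = 7*(-9 + 8) = 7*(-1) = -7)
-l(-178 + 0, 909) = -1*(-7) = 7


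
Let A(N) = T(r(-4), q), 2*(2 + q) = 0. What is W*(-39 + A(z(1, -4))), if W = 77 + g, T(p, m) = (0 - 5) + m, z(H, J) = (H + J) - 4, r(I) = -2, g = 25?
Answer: -4692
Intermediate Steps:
q = -2 (q = -2 + (½)*0 = -2 + 0 = -2)
z(H, J) = -4 + H + J
T(p, m) = -5 + m
W = 102 (W = 77 + 25 = 102)
A(N) = -7 (A(N) = -5 - 2 = -7)
W*(-39 + A(z(1, -4))) = 102*(-39 - 7) = 102*(-46) = -4692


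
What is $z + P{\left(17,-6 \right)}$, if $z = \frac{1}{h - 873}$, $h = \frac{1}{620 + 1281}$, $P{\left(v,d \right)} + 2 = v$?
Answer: $\frac{24891679}{1659572} \approx 14.999$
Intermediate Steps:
$P{\left(v,d \right)} = -2 + v$
$h = \frac{1}{1901} \approx 0.00052604$
$z = - \frac{1901}{1659572}$ ($z = \frac{1}{\frac{1}{1901} - 873} = \frac{1}{- \frac{1659572}{1901}} = - \frac{1901}{1659572} \approx -0.0011455$)
$z + P{\left(17,-6 \right)} = - \frac{1901}{1659572} + \left(-2 + 17\right) = - \frac{1901}{1659572} + 15 = \frac{24891679}{1659572}$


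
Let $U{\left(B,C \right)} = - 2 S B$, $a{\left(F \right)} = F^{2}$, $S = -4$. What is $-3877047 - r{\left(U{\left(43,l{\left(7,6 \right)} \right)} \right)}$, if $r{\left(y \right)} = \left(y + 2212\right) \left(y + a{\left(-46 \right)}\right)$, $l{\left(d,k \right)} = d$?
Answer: $-10164807$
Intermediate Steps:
$U{\left(B,C \right)} = 8 B$ ($U{\left(B,C \right)} = \left(-2\right) \left(-4\right) B = 8 B$)
$r{\left(y \right)} = \left(2116 + y\right) \left(2212 + y\right)$ ($r{\left(y \right)} = \left(y + 2212\right) \left(y + \left(-46\right)^{2}\right) = \left(2212 + y\right) \left(y + 2116\right) = \left(2212 + y\right) \left(2116 + y\right) = \left(2116 + y\right) \left(2212 + y\right)$)
$-3877047 - r{\left(U{\left(43,l{\left(7,6 \right)} \right)} \right)} = -3877047 - \left(4680592 + \left(8 \cdot 43\right)^{2} + 4328 \cdot 8 \cdot 43\right) = -3877047 - \left(4680592 + 344^{2} + 4328 \cdot 344\right) = -3877047 - \left(4680592 + 118336 + 1488832\right) = -3877047 - 6287760 = -10164807$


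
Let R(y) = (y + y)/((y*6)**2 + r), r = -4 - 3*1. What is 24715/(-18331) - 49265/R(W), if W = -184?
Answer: 47855566036405/293296 ≈ 1.6316e+8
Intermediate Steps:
r = -7 (r = -4 - 3 = -7)
R(y) = 2*y/(-7 + 36*y**2) (R(y) = (y + y)/((y*6)**2 - 7) = (2*y)/((6*y)**2 - 7) = (2*y)/(36*y**2 - 7) = (2*y)/(-7 + 36*y**2) = 2*y/(-7 + 36*y**2))
24715/(-18331) - 49265/R(W) = 24715/(-18331) - 49265/(2*(-184)/(-7 + 36*(-184)**2)) = 24715*(-1/18331) - 49265/(2*(-184)/(-7 + 36*33856)) = -24715/18331 - 49265/(2*(-184)/(-7 + 1218816)) = -24715/18331 - 49265/(2*(-184)/1218809) = -24715/18331 - 49265/(2*(-184)*(1/1218809)) = -24715/18331 - 49265/(-368/1218809) = -24715/18331 - 49265*(-1218809/368) = -24715/18331 + 60044625385/368 = 47855566036405/293296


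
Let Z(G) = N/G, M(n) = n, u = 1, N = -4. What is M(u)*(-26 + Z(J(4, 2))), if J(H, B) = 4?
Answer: -27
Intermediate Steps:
Z(G) = -4/G
M(u)*(-26 + Z(J(4, 2))) = 1*(-26 - 4/4) = 1*(-26 - 4*¼) = 1*(-26 - 1) = 1*(-27) = -27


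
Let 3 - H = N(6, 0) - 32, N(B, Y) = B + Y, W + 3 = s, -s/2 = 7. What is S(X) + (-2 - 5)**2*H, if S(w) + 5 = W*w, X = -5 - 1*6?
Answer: 1603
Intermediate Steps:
s = -14 (s = -2*7 = -14)
W = -17 (W = -3 - 14 = -17)
H = 29 (H = 3 - ((6 + 0) - 32) = 3 - (6 - 32) = 3 - 1*(-26) = 3 + 26 = 29)
X = -11 (X = -5 - 6 = -11)
S(w) = -5 - 17*w
S(X) + (-2 - 5)**2*H = (-5 - 17*(-11)) + (-2 - 5)**2*29 = (-5 + 187) + (-7)**2*29 = 182 + 49*29 = 182 + 1421 = 1603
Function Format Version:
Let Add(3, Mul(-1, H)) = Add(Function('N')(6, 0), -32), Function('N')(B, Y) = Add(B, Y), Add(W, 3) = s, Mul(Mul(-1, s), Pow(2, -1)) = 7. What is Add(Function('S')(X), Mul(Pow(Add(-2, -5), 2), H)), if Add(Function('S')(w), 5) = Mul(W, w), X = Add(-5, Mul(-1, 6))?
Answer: 1603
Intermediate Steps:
s = -14 (s = Mul(-2, 7) = -14)
W = -17 (W = Add(-3, -14) = -17)
H = 29 (H = Add(3, Mul(-1, Add(Add(6, 0), -32))) = Add(3, Mul(-1, Add(6, -32))) = Add(3, Mul(-1, -26)) = Add(3, 26) = 29)
X = -11 (X = Add(-5, -6) = -11)
Function('S')(w) = Add(-5, Mul(-17, w))
Add(Function('S')(X), Mul(Pow(Add(-2, -5), 2), H)) = Add(Add(-5, Mul(-17, -11)), Mul(Pow(Add(-2, -5), 2), 29)) = Add(Add(-5, 187), Mul(Pow(-7, 2), 29)) = Add(182, Mul(49, 29)) = Add(182, 1421) = 1603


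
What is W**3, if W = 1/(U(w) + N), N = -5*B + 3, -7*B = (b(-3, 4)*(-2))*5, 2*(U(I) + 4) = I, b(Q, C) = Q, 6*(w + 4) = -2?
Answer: 74088/451217663 ≈ 0.00016420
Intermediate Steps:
w = -13/3 (w = -4 + (1/6)*(-2) = -4 - 1/3 = -13/3 ≈ -4.3333)
U(I) = -4 + I/2
B = -30/7 (B = -(-3*(-2))*5/7 = -6*5/7 = -1/7*30 = -30/7 ≈ -4.2857)
N = 171/7 (N = -5*(-30/7) + 3 = 150/7 + 3 = 171/7 ≈ 24.429)
W = 42/767 (W = 1/((-4 + (1/2)*(-13/3)) + 171/7) = 1/((-4 - 13/6) + 171/7) = 1/(-37/6 + 171/7) = 1/(767/42) = 42/767 ≈ 0.054759)
W**3 = (42/767)**3 = 74088/451217663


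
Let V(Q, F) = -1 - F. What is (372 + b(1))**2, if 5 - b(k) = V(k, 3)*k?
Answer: 145161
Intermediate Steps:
b(k) = 5 + 4*k (b(k) = 5 - (-1 - 1*3)*k = 5 - (-1 - 3)*k = 5 - (-4)*k = 5 + 4*k)
(372 + b(1))**2 = (372 + (5 + 4*1))**2 = (372 + (5 + 4))**2 = (372 + 9)**2 = 381**2 = 145161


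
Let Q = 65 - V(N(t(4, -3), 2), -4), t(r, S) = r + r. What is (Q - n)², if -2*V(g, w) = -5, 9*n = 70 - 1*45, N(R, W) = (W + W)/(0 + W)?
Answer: 1155625/324 ≈ 3566.7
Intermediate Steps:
t(r, S) = 2*r
N(R, W) = 2 (N(R, W) = (2*W)/W = 2)
n = 25/9 (n = (70 - 1*45)/9 = (70 - 45)/9 = (⅑)*25 = 25/9 ≈ 2.7778)
V(g, w) = 5/2 (V(g, w) = -½*(-5) = 5/2)
Q = 125/2 (Q = 65 - 1*5/2 = 65 - 5/2 = 125/2 ≈ 62.500)
(Q - n)² = (125/2 - 1*25/9)² = (125/2 - 25/9)² = (1075/18)² = 1155625/324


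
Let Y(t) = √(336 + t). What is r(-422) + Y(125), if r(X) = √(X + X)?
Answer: √461 + 2*I*√211 ≈ 21.471 + 29.052*I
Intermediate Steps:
r(X) = √2*√X (r(X) = √(2*X) = √2*√X)
r(-422) + Y(125) = √2*√(-422) + √(336 + 125) = √2*(I*√422) + √461 = 2*I*√211 + √461 = √461 + 2*I*√211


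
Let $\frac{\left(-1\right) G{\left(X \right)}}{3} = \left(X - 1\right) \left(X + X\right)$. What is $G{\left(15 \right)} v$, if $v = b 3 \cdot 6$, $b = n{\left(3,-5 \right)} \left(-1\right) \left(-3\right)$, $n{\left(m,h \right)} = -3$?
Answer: $204120$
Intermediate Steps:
$b = -9$ ($b = \left(-3\right) \left(-1\right) \left(-3\right) = 3 \left(-3\right) = -9$)
$G{\left(X \right)} = - 6 X \left(-1 + X\right)$ ($G{\left(X \right)} = - 3 \left(X - 1\right) \left(X + X\right) = - 3 \left(-1 + X\right) 2 X = - 3 \cdot 2 X \left(-1 + X\right) = - 6 X \left(-1 + X\right)$)
$v = -162$ ($v = \left(-9\right) 3 \cdot 6 = \left(-27\right) 6 = -162$)
$G{\left(15 \right)} v = 6 \cdot 15 \left(1 - 15\right) \left(-162\right) = 6 \cdot 15 \left(-14\right) \left(-162\right) = \left(-1260\right) \left(-162\right) = 204120$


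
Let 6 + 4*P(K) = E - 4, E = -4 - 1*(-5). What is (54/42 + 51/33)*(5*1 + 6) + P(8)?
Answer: 809/28 ≈ 28.893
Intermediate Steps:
E = 1 (E = -4 + 5 = 1)
P(K) = -9/4 (P(K) = -3/2 + (1 - 4)/4 = -3/2 + (¼)*(-3) = -3/2 - ¾ = -9/4)
(54/42 + 51/33)*(5*1 + 6) + P(8) = (54/42 + 51/33)*(5*1 + 6) - 9/4 = (54*(1/42) + 51*(1/33))*(5 + 6) - 9/4 = (9/7 + 17/11)*11 - 9/4 = (218/77)*11 - 9/4 = 218/7 - 9/4 = 809/28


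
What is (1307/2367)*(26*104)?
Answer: 3534128/2367 ≈ 1493.1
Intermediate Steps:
(1307/2367)*(26*104) = (1307*(1/2367))*2704 = (1307/2367)*2704 = 3534128/2367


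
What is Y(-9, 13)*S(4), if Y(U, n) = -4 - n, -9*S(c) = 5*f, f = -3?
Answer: -85/3 ≈ -28.333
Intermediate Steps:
S(c) = 5/3 (S(c) = -5*(-3)/9 = -⅑*(-15) = 5/3)
Y(-9, 13)*S(4) = (-4 - 1*13)*(5/3) = (-4 - 13)*(5/3) = -17*5/3 = -85/3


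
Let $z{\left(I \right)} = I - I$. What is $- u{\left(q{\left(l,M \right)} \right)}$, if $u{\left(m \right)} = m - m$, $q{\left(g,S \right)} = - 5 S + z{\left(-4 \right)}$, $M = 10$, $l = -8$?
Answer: $0$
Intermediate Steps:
$z{\left(I \right)} = 0$
$q{\left(g,S \right)} = - 5 S$ ($q{\left(g,S \right)} = - 5 S + 0 = - 5 S$)
$u{\left(m \right)} = 0$
$- u{\left(q{\left(l,M \right)} \right)} = \left(-1\right) 0 = 0$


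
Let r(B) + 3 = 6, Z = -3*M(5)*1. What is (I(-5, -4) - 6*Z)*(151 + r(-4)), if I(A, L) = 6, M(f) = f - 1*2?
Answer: 9240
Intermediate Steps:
M(f) = -2 + f (M(f) = f - 2 = -2 + f)
Z = -9 (Z = -3*(-2 + 5)*1 = -3*3*1 = -9*1 = -9)
r(B) = 3 (r(B) = -3 + 6 = 3)
(I(-5, -4) - 6*Z)*(151 + r(-4)) = (6 - 6*(-9))*(151 + 3) = (6 + 54)*154 = 60*154 = 9240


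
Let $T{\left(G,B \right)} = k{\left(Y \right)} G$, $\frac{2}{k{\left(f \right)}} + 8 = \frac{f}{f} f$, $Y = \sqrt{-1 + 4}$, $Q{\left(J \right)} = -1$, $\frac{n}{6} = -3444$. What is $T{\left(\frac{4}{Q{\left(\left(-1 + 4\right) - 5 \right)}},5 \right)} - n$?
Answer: $\frac{1260568}{61} + \frac{8 \sqrt{3}}{61} \approx 20665.0$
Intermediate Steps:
$n = -20664$ ($n = 6 \left(-3444\right) = -20664$)
$Y = \sqrt{3} \approx 1.732$
$k{\left(f \right)} = \frac{2}{-8 + f}$ ($k{\left(f \right)} = \frac{2}{-8 + \frac{f}{f} f} = \frac{2}{-8 + 1 f} = \frac{2}{-8 + f}$)
$T{\left(G,B \right)} = \frac{2 G}{-8 + \sqrt{3}}$ ($T{\left(G,B \right)} = \frac{2}{-8 + \sqrt{3}} G = \frac{2 G}{-8 + \sqrt{3}}$)
$T{\left(\frac{4}{Q{\left(\left(-1 + 4\right) - 5 \right)}},5 \right)} - n = \left(- \frac{16 \frac{4}{-1}}{61} - \frac{2 \frac{4}{-1} \sqrt{3}}{61}\right) - -20664 = \left(- \frac{16 \cdot 4 \left(-1\right)}{61} - \frac{2 \cdot 4 \left(-1\right) \sqrt{3}}{61}\right) + 20664 = \left(\left(- \frac{16}{61}\right) \left(-4\right) - - \frac{8 \sqrt{3}}{61}\right) + 20664 = \left(\frac{64}{61} + \frac{8 \sqrt{3}}{61}\right) + 20664 = \frac{1260568}{61} + \frac{8 \sqrt{3}}{61}$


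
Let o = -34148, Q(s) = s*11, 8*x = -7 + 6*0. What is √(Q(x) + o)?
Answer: I*√546522/4 ≈ 184.82*I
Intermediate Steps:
x = -7/8 (x = (-7 + 6*0)/8 = (-7 + 0)/8 = (⅛)*(-7) = -7/8 ≈ -0.87500)
Q(s) = 11*s
√(Q(x) + o) = √(11*(-7/8) - 34148) = √(-77/8 - 34148) = √(-273261/8) = I*√546522/4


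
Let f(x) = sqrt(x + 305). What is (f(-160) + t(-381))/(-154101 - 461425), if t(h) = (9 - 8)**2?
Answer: -1/615526 - sqrt(145)/615526 ≈ -2.1188e-5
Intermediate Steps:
f(x) = sqrt(305 + x)
t(h) = 1 (t(h) = 1**2 = 1)
(f(-160) + t(-381))/(-154101 - 461425) = (sqrt(305 - 160) + 1)/(-154101 - 461425) = (sqrt(145) + 1)/(-615526) = (1 + sqrt(145))*(-1/615526) = -1/615526 - sqrt(145)/615526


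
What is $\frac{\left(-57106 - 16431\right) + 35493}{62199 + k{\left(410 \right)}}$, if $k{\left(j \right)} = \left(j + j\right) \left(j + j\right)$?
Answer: $- \frac{38044}{734599} \approx -0.051789$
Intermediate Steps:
$k{\left(j \right)} = 4 j^{2}$ ($k{\left(j \right)} = 2 j 2 j = 4 j^{2}$)
$\frac{\left(-57106 - 16431\right) + 35493}{62199 + k{\left(410 \right)}} = \frac{\left(-57106 - 16431\right) + 35493}{62199 + 4 \cdot 410^{2}} = \frac{\left(-57106 - 16431\right) + 35493}{62199 + 4 \cdot 168100} = \frac{-73537 + 35493}{62199 + 672400} = - \frac{38044}{734599}$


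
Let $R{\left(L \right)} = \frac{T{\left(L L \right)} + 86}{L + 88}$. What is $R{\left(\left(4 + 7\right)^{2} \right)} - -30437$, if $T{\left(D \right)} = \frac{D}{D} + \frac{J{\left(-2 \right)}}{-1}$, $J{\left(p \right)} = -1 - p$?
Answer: $\frac{6361419}{209} \approx 30437.0$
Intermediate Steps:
$T{\left(D \right)} = 0$ ($T{\left(D \right)} = \frac{D}{D} + \frac{-1 - -2}{-1} = 1 + \left(-1 + 2\right) \left(-1\right) = 1 + 1 \left(-1\right) = 1 - 1 = 0$)
$R{\left(L \right)} = \frac{86}{88 + L}$ ($R{\left(L \right)} = \frac{0 + 86}{L + 88} = \frac{86}{88 + L}$)
$R{\left(\left(4 + 7\right)^{2} \right)} - -30437 = \frac{86}{88 + \left(4 + 7\right)^{2}} - -30437 = \frac{86}{88 + 11^{2}} + 30437 = \frac{86}{88 + 121} + 30437 = \frac{86}{209} + 30437 = \frac{6361419}{209}$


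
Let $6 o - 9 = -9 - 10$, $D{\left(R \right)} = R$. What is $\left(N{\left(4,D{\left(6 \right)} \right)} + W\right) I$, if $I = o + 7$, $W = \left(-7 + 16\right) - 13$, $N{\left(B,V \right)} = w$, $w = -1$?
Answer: $- \frac{80}{3} \approx -26.667$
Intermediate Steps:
$N{\left(B,V \right)} = -1$
$o = - \frac{5}{3}$ ($o = \frac{3}{2} + \frac{-9 - 10}{6} = \frac{3}{2} + \frac{1}{6} \left(-19\right) = \frac{3}{2} - \frac{19}{6} = - \frac{5}{3} \approx -1.6667$)
$W = -4$ ($W = 9 - 13 = -4$)
$I = \frac{16}{3}$ ($I = - \frac{5}{3} + 7 = \frac{16}{3} \approx 5.3333$)
$\left(N{\left(4,D{\left(6 \right)} \right)} + W\right) I = \left(-1 - 4\right) \frac{16}{3} = \left(-5\right) \frac{16}{3} = - \frac{80}{3}$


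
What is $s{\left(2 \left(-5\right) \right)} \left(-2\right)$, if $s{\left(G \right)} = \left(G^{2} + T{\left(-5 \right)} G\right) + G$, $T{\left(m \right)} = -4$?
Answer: $-260$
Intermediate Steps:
$s{\left(G \right)} = G^{2} - 3 G$ ($s{\left(G \right)} = \left(G^{2} - 4 G\right) + G = G^{2} - 3 G$)
$s{\left(2 \left(-5\right) \right)} \left(-2\right) = 2 \left(-5\right) \left(-3 + 2 \left(-5\right)\right) \left(-2\right) = - 10 \left(-3 - 10\right) \left(-2\right) = \left(-10\right) \left(-13\right) \left(-2\right) = 130 \left(-2\right) = -260$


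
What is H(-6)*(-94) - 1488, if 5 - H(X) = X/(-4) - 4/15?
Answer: -27631/15 ≈ -1842.1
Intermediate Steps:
H(X) = 79/15 + X/4 (H(X) = 5 - (X/(-4) - 4/15) = 5 - (X*(-¼) - 4*1/15) = 5 - (-X/4 - 4/15) = 5 - (-4/15 - X/4) = 5 + (4/15 + X/4) = 79/15 + X/4)
H(-6)*(-94) - 1488 = (79/15 + (¼)*(-6))*(-94) - 1488 = (79/15 - 3/2)*(-94) - 1488 = (113/30)*(-94) - 1488 = -5311/15 - 1488 = -27631/15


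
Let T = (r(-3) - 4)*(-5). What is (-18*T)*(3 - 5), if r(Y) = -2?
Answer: 1080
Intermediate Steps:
T = 30 (T = (-2 - 4)*(-5) = -6*(-5) = 30)
(-18*T)*(3 - 5) = (-18*30)*(3 - 5) = -540*(-2) = 1080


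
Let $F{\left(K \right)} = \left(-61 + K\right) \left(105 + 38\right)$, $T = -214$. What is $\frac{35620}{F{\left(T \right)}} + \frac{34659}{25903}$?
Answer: $\frac{6773851}{15671315} \approx 0.43225$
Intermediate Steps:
$F{\left(K \right)} = -8723 + 143 K$ ($F{\left(K \right)} = \left(-61 + K\right) 143 = -8723 + 143 K$)
$\frac{35620}{F{\left(T \right)}} + \frac{34659}{25903} = \frac{35620}{-8723 + 143 \left(-214\right)} + \frac{34659}{25903} = \frac{35620}{-8723 - 30602} + 34659 \cdot \frac{1}{25903} = \frac{35620}{-39325} + \frac{34659}{25903} = 35620 \left(- \frac{1}{39325}\right) + \frac{34659}{25903} = - \frac{548}{605} + \frac{34659}{25903} = \frac{6773851}{15671315}$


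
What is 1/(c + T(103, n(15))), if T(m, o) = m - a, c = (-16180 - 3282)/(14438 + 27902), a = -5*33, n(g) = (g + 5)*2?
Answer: 21170/5663829 ≈ 0.0037378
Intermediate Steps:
n(g) = 10 + 2*g (n(g) = (5 + g)*2 = 10 + 2*g)
a = -165
c = -9731/21170 (c = -19462/42340 = -19462*1/42340 = -9731/21170 ≈ -0.45966)
T(m, o) = 165 + m (T(m, o) = m - 1*(-165) = m + 165 = 165 + m)
1/(c + T(103, n(15))) = 1/(-9731/21170 + (165 + 103)) = 1/(-9731/21170 + 268) = 1/(5663829/21170) = 21170/5663829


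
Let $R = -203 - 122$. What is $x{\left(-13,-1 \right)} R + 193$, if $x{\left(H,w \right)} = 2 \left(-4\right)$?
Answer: $2793$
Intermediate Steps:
$x{\left(H,w \right)} = -8$
$R = -325$
$x{\left(-13,-1 \right)} R + 193 = \left(-8\right) \left(-325\right) + 193 = 2600 + 193 = 2793$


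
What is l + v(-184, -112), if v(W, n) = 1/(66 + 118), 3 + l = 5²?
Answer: 4049/184 ≈ 22.005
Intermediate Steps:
l = 22 (l = -3 + 5² = -3 + 25 = 22)
v(W, n) = 1/184
l + v(-184, -112) = 22 + 1/184 = 4049/184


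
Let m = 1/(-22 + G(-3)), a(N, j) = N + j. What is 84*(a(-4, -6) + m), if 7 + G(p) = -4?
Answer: -9268/11 ≈ -842.54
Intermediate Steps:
G(p) = -11 (G(p) = -7 - 4 = -11)
m = -1/33 (m = 1/(-22 - 11) = 1/(-33) = -1/33 ≈ -0.030303)
84*(a(-4, -6) + m) = 84*((-4 - 6) - 1/33) = 84*(-10 - 1/33) = 84*(-331/33) = -9268/11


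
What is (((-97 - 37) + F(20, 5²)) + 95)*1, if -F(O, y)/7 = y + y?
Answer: -389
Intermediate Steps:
F(O, y) = -14*y (F(O, y) = -7*(y + y) = -14*y)
(((-97 - 37) + F(20, 5²)) + 95)*1 = (((-97 - 37) - 14*5²) + 95)*1 = ((-134 - 14*25) + 95)*1 = ((-134 - 350) + 95)*1 = (-484 + 95)*1 = -389*1 = -389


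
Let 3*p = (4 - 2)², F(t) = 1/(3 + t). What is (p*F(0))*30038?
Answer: 120152/9 ≈ 13350.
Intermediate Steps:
p = 4/3 (p = (4 - 2)²/3 = (⅓)*2² = (⅓)*4 = 4/3 ≈ 1.3333)
(p*F(0))*30038 = (4/(3*(3 + 0)))*30038 = ((4/3)/3)*30038 = ((4/3)*(⅓))*30038 = (4/9)*30038 = 120152/9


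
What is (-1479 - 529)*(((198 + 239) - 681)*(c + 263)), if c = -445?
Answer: -89171264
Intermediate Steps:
(-1479 - 529)*(((198 + 239) - 681)*(c + 263)) = (-1479 - 529)*(((198 + 239) - 681)*(-445 + 263)) = -2008*(437 - 681)*(-182) = -(-489952)*(-182) = -2008*44408 = -89171264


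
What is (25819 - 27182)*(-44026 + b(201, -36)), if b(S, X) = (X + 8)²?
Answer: 58938846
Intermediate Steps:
b(S, X) = (8 + X)²
(25819 - 27182)*(-44026 + b(201, -36)) = (25819 - 27182)*(-44026 + (8 - 36)²) = -1363*(-44026 + (-28)²) = -1363*(-44026 + 784) = -1363*(-43242) = 58938846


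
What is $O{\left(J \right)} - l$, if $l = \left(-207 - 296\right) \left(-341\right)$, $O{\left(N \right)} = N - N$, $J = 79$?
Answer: $-171523$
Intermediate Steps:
$O{\left(N \right)} = 0$
$l = 171523$ ($l = \left(-503\right) \left(-341\right) = 171523$)
$O{\left(J \right)} - l = 0 - 171523 = -171523$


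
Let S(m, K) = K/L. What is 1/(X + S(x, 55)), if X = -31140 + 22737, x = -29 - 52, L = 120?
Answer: -24/201661 ≈ -0.00011901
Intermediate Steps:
x = -81
S(m, K) = K/120
X = -8403
1/(X + S(x, 55)) = 1/(-8403 + (1/120)*55) = 1/(-8403 + 11/24) = 1/(-201661/24) = -24/201661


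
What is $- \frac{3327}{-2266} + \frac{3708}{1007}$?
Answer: $\frac{11752617}{2281862} \approx 5.1505$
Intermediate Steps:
$- \frac{3327}{-2266} + \frac{3708}{1007} = \left(-3327\right) \left(- \frac{1}{2266}\right) + 3708 \cdot \frac{1}{1007} = \frac{3327}{2266} + \frac{3708}{1007} = \frac{11752617}{2281862}$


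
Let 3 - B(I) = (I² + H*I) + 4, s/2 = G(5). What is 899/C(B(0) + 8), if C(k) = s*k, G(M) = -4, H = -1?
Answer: -899/56 ≈ -16.054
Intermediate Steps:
s = -8 (s = 2*(-4) = -8)
B(I) = -1 + I - I² (B(I) = 3 - ((I² - I) + 4) = 3 - (4 + I² - I) = 3 + (-4 + I - I²) = -1 + I - I²)
C(k) = -8*k
899/C(B(0) + 8) = 899/((-8*((-1 + 0 - 1*0²) + 8))) = 899/((-8*((-1 + 0 - 1*0) + 8))) = 899/((-8*((-1 + 0 + 0) + 8))) = 899/((-8*(-1 + 8))) = 899/((-8*7)) = 899/(-56) = 899*(-1/56) = -899/56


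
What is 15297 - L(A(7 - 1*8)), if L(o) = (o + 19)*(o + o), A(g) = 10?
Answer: 14717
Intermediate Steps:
L(o) = 2*o*(19 + o) (L(o) = (19 + o)*(2*o) = 2*o*(19 + o))
15297 - L(A(7 - 1*8)) = 15297 - 2*10*(19 + 10) = 15297 - 2*10*29 = 15297 - 1*580 = 15297 - 580 = 14717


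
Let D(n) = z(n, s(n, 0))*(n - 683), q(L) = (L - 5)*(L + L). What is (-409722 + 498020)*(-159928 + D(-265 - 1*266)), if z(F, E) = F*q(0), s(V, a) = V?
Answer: -14121322544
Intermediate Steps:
q(L) = 2*L*(-5 + L) (q(L) = (-5 + L)*(2*L) = 2*L*(-5 + L))
z(F, E) = 0 (z(F, E) = F*(2*0*(-5 + 0)) = F*(2*0*(-5)) = F*0 = 0)
D(n) = 0 (D(n) = 0*(n - 683) = 0*(-683 + n) = 0)
(-409722 + 498020)*(-159928 + D(-265 - 1*266)) = (-409722 + 498020)*(-159928 + 0) = 88298*(-159928) = -14121322544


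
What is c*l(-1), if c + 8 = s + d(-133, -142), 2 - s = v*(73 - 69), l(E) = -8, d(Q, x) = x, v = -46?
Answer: -288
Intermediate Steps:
s = 186 (s = 2 - (-46)*(73 - 69) = 2 - (-46)*4 = 2 - 1*(-184) = 2 + 184 = 186)
c = 36 (c = -8 + (186 - 142) = -8 + 44 = 36)
c*l(-1) = 36*(-8) = -288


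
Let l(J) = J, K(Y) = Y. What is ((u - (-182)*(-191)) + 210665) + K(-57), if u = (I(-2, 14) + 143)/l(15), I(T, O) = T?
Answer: 879277/5 ≈ 1.7586e+5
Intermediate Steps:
u = 47/5 (u = (-2 + 143)/15 = 141*(1/15) = 47/5 ≈ 9.4000)
((u - (-182)*(-191)) + 210665) + K(-57) = ((47/5 - (-182)*(-191)) + 210665) - 57 = ((47/5 - 1*34762) + 210665) - 57 = ((47/5 - 34762) + 210665) - 57 = (-173763/5 + 210665) - 57 = 879562/5 - 57 = 879277/5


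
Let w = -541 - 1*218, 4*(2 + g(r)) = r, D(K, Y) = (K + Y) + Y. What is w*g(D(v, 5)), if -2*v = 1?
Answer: -2277/8 ≈ -284.63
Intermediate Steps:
v = -1/2 (v = -1/2*1 = -1/2 ≈ -0.50000)
D(K, Y) = K + 2*Y
g(r) = -2 + r/4
w = -759 (w = -541 - 218 = -759)
w*g(D(v, 5)) = -759*(-2 + (-1/2 + 2*5)/4) = -759*(-2 + (-1/2 + 10)/4) = -759*(-2 + (1/4)*(19/2)) = -759*(-2 + 19/8) = -759*3/8 = -2277/8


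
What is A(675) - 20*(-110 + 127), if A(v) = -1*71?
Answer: -411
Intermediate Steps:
A(v) = -71
A(675) - 20*(-110 + 127) = -71 - 20*(-110 + 127) = -71 - 20*17 = -71 - 340 = -411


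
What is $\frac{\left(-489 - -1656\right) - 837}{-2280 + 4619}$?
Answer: $\frac{330}{2339} \approx 0.14109$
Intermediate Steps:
$\frac{\left(-489 - -1656\right) - 837}{-2280 + 4619} = \frac{\left(-489 + 1656\right) - 837}{2339} = \left(1167 - 837\right) \frac{1}{2339} = 330 \cdot \frac{1}{2339} = \frac{330}{2339}$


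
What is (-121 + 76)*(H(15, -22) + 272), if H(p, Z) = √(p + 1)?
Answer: -12420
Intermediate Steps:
H(p, Z) = √(1 + p)
(-121 + 76)*(H(15, -22) + 272) = (-121 + 76)*(√(1 + 15) + 272) = -45*(√16 + 272) = -45*(4 + 272) = -45*276 = -12420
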